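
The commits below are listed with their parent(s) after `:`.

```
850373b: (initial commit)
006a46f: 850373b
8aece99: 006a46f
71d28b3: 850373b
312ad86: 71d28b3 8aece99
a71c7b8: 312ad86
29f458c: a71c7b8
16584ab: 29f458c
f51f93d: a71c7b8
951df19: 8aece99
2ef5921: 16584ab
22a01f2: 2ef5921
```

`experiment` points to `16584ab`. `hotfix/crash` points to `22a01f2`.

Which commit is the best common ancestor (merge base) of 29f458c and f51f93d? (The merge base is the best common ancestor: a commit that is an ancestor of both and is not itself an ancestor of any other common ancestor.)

Ancestors of 29f458c: {006a46f, 29f458c, 312ad86, 71d28b3, 850373b, 8aece99, a71c7b8}.
Ancestors of f51f93d: {006a46f, 312ad86, 71d28b3, 850373b, 8aece99, a71c7b8, f51f93d}.
Common ancestors: {006a46f, 312ad86, 71d28b3, 850373b, 8aece99, a71c7b8}.
Among these, a71c7b8 is not an ancestor of any other common ancestor — it is the merge base.

a71c7b8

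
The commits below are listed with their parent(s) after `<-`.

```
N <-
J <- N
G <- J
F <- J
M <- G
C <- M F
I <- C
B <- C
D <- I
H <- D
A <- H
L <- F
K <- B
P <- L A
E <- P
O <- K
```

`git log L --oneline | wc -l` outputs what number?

4

Walking parent pointers from L: reachable set = {F, J, L, N}.
That is 4 commits.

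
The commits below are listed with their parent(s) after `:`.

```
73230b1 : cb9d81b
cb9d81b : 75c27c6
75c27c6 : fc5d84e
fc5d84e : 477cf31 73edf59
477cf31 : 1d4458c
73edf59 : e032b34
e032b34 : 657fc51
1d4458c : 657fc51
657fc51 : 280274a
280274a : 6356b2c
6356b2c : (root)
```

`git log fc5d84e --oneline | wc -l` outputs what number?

8

Walking parent pointers from fc5d84e: reachable set = {1d4458c, 280274a, 477cf31, 6356b2c, 657fc51, 73edf59, e032b34, fc5d84e}.
That is 8 commits.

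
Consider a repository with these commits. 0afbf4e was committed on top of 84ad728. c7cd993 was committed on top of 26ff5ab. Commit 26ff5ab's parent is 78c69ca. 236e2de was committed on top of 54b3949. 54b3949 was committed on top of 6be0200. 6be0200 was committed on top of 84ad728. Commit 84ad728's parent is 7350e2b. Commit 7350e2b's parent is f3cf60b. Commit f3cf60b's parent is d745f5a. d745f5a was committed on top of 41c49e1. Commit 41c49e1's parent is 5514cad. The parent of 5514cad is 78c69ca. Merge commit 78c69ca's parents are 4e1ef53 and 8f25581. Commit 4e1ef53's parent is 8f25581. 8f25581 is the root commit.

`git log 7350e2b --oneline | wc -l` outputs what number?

Walking parent pointers from 7350e2b: reachable set = {41c49e1, 4e1ef53, 5514cad, 7350e2b, 78c69ca, 8f25581, d745f5a, f3cf60b}.
That is 8 commits.

8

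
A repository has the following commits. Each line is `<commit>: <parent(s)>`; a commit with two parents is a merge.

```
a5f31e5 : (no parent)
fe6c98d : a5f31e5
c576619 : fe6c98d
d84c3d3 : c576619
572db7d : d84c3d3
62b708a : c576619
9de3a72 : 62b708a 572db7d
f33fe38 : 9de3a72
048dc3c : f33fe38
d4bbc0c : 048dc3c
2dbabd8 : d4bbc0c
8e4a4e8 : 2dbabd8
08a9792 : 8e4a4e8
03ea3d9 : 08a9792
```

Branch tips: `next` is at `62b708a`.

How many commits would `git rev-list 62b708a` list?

4

Walking parent pointers from 62b708a: reachable set = {62b708a, a5f31e5, c576619, fe6c98d}.
That is 4 commits.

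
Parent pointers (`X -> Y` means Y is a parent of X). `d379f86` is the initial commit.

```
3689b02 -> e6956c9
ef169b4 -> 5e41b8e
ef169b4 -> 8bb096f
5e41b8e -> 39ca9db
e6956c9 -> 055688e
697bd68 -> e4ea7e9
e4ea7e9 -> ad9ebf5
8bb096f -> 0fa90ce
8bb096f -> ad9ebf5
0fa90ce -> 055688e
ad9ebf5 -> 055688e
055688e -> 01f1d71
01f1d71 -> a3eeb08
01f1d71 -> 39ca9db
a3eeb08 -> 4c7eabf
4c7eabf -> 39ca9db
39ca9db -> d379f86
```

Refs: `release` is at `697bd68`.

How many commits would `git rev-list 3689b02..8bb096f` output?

3

Reachable from 8bb096f: {01f1d71, 055688e, 0fa90ce, 39ca9db, 4c7eabf, 8bb096f, a3eeb08, ad9ebf5, d379f86}.
Reachable from 3689b02: {01f1d71, 055688e, 3689b02, 39ca9db, 4c7eabf, a3eeb08, d379f86, e6956c9}.
In 8bb096f's history but not 3689b02's: {0fa90ce, 8bb096f, ad9ebf5} — 3 commits.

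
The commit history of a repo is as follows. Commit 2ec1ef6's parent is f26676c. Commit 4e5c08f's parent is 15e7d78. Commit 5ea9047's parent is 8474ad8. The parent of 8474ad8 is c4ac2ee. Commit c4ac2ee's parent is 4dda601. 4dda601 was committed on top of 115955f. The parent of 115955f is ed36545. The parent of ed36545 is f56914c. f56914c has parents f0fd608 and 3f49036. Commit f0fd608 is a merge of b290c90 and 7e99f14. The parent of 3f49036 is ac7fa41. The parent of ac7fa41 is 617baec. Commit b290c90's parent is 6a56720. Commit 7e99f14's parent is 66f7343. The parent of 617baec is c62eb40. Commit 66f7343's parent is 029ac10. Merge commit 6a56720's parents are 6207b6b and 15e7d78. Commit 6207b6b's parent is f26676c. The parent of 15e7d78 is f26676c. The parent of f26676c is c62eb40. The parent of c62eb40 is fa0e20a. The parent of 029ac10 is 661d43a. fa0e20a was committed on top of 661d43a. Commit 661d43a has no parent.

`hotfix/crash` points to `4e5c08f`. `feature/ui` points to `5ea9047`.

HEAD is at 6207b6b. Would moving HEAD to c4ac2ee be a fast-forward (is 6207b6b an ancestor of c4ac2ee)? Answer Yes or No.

A fast-forward from 6207b6b to c4ac2ee is possible iff 6207b6b is an ancestor of c4ac2ee.
Ancestors of c4ac2ee: {029ac10, 115955f, 15e7d78, 3f49036, 4dda601, 617baec, 6207b6b, 661d43a, 66f7343, 6a56720, 7e99f14, ac7fa41, b290c90, c4ac2ee, c62eb40, ed36545, f0fd608, f26676c, f56914c, fa0e20a}.
6207b6b is among them, so fast-forward is possible.

Yes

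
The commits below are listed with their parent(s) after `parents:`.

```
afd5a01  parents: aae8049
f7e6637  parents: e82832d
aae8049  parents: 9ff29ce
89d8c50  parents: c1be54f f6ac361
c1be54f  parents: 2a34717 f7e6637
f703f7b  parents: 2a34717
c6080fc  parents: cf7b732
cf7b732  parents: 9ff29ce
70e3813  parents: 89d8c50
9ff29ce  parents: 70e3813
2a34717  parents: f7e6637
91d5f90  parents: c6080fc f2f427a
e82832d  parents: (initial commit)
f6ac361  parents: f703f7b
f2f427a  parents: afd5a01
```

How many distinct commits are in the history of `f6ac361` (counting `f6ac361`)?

Walking parent pointers from f6ac361: reachable set = {2a34717, e82832d, f6ac361, f703f7b, f7e6637}.
That is 5 commits.

5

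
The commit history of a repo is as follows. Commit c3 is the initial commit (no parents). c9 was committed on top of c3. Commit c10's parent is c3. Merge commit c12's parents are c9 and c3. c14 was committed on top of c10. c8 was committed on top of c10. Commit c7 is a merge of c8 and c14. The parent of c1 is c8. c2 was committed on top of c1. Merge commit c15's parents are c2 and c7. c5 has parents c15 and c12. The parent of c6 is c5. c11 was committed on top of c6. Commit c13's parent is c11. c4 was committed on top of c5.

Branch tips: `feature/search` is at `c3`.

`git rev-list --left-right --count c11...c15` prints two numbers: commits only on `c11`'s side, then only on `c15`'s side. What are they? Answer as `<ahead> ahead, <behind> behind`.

5 ahead, 0 behind

Reachable from c11: {c1, c10, c11, c12, c14, c15, c2, c3, c5, c6, c7, c8, c9}.
Reachable from c15: {c1, c10, c14, c15, c2, c3, c7, c8}.
Only in c11's history (ahead): {c11, c12, c5, c6, c9} — 5.
Only in c15's history (behind): {} — 0.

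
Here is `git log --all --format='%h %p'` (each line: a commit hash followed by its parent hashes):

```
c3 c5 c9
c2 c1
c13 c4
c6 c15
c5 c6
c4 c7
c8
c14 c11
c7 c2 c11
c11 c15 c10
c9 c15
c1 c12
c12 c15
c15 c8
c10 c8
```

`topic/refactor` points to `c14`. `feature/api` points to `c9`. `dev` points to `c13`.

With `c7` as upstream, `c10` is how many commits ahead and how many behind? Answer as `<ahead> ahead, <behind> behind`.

Reachable from c10: {c10, c8}.
Reachable from c7: {c1, c10, c11, c12, c15, c2, c7, c8}.
Only in c10's history (ahead): {} — 0.
Only in c7's history (behind): {c1, c11, c12, c15, c2, c7} — 6.

0 ahead, 6 behind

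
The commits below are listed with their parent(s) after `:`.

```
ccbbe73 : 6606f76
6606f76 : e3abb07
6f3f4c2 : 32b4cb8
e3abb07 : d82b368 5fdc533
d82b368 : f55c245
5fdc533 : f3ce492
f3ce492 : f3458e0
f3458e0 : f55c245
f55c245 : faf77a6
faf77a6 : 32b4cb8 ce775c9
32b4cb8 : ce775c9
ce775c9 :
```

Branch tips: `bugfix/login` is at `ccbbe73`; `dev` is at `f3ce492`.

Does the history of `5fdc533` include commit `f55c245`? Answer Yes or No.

Yes

Ancestors of 5fdc533 (commits reachable by following parents): {32b4cb8, 5fdc533, ce775c9, f3458e0, f3ce492, f55c245, faf77a6}.
f55c245 is in that set, so it is an ancestor of 5fdc533.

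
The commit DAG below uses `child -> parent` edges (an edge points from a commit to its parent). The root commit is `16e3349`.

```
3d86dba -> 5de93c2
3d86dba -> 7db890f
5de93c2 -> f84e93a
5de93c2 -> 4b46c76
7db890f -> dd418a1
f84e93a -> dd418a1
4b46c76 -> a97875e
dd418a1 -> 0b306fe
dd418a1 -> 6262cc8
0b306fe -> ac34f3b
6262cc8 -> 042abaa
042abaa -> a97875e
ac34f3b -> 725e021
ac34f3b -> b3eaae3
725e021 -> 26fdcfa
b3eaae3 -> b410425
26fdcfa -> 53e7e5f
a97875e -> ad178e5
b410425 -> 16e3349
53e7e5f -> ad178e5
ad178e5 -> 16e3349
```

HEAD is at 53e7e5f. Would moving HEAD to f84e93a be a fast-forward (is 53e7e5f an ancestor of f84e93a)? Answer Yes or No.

Yes

A fast-forward from 53e7e5f to f84e93a is possible iff 53e7e5f is an ancestor of f84e93a.
Ancestors of f84e93a: {042abaa, 0b306fe, 16e3349, 26fdcfa, 53e7e5f, 6262cc8, 725e021, a97875e, ac34f3b, ad178e5, b3eaae3, b410425, dd418a1, f84e93a}.
53e7e5f is among them, so fast-forward is possible.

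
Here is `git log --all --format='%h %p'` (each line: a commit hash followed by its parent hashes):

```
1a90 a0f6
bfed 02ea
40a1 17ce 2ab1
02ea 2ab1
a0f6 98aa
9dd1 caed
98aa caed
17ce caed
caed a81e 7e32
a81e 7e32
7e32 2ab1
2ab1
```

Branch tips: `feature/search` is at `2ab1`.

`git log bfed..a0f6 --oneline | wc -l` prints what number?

5

Reachable from a0f6: {2ab1, 7e32, 98aa, a0f6, a81e, caed}.
Reachable from bfed: {02ea, 2ab1, bfed}.
In a0f6's history but not bfed's: {7e32, 98aa, a0f6, a81e, caed} — 5 commits.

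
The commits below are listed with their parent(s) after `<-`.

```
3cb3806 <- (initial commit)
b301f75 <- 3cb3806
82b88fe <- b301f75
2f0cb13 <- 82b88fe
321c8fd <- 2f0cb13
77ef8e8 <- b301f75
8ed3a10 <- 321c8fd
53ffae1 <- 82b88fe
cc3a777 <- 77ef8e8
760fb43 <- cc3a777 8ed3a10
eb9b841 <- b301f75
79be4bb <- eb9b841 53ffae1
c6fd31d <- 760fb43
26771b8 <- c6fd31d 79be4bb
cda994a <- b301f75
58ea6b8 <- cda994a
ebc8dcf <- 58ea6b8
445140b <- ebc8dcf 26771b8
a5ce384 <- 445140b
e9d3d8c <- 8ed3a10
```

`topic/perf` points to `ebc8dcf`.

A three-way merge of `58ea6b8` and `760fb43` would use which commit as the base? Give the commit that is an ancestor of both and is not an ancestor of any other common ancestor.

b301f75

Ancestors of 58ea6b8: {3cb3806, 58ea6b8, b301f75, cda994a}.
Ancestors of 760fb43: {2f0cb13, 321c8fd, 3cb3806, 760fb43, 77ef8e8, 82b88fe, 8ed3a10, b301f75, cc3a777}.
Common ancestors: {3cb3806, b301f75}.
Among these, b301f75 is not an ancestor of any other common ancestor — it is the merge base.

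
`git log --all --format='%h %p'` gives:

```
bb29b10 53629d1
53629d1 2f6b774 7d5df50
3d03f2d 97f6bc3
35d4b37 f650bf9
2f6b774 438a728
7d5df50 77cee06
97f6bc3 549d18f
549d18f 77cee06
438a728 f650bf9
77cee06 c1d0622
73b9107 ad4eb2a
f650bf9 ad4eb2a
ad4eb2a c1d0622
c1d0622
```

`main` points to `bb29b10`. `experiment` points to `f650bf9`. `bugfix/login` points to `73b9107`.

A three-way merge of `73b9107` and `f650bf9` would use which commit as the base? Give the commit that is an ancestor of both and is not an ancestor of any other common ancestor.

ad4eb2a

Ancestors of 73b9107: {73b9107, ad4eb2a, c1d0622}.
Ancestors of f650bf9: {ad4eb2a, c1d0622, f650bf9}.
Common ancestors: {ad4eb2a, c1d0622}.
Among these, ad4eb2a is not an ancestor of any other common ancestor — it is the merge base.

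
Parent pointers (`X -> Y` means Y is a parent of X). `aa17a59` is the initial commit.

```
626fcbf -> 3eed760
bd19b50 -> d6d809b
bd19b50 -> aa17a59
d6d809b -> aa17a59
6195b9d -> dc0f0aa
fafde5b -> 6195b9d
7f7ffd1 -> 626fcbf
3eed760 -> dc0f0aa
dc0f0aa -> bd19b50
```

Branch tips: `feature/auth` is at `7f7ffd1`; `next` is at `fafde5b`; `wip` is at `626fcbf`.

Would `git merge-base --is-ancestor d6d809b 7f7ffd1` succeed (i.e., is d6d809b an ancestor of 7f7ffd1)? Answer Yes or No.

Yes

Ancestors of 7f7ffd1 (commits reachable by following parents): {3eed760, 626fcbf, 7f7ffd1, aa17a59, bd19b50, d6d809b, dc0f0aa}.
d6d809b is in that set, so it is an ancestor of 7f7ffd1.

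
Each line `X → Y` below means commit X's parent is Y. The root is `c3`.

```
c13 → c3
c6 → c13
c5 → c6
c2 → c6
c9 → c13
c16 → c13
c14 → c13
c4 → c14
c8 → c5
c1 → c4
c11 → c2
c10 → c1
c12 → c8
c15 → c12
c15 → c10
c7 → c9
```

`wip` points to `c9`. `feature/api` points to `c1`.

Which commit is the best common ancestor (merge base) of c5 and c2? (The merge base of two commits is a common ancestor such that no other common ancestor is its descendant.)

Ancestors of c5: {c13, c3, c5, c6}.
Ancestors of c2: {c13, c2, c3, c6}.
Common ancestors: {c13, c3, c6}.
Among these, c6 is not an ancestor of any other common ancestor — it is the merge base.

c6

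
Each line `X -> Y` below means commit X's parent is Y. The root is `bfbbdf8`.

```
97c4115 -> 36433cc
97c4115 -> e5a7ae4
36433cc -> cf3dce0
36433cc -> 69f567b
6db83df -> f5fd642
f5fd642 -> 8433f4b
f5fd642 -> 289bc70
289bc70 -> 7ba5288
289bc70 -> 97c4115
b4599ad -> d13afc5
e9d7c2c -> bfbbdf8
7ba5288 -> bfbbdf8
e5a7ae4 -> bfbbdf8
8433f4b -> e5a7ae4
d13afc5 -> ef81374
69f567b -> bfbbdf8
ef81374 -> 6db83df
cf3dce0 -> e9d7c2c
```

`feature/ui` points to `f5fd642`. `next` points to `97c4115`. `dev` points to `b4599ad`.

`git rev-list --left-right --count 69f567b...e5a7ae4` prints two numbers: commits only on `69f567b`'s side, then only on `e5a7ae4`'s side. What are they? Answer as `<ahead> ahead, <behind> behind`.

Reachable from 69f567b: {69f567b, bfbbdf8}.
Reachable from e5a7ae4: {bfbbdf8, e5a7ae4}.
Only in 69f567b's history (ahead): {69f567b} — 1.
Only in e5a7ae4's history (behind): {e5a7ae4} — 1.

1 ahead, 1 behind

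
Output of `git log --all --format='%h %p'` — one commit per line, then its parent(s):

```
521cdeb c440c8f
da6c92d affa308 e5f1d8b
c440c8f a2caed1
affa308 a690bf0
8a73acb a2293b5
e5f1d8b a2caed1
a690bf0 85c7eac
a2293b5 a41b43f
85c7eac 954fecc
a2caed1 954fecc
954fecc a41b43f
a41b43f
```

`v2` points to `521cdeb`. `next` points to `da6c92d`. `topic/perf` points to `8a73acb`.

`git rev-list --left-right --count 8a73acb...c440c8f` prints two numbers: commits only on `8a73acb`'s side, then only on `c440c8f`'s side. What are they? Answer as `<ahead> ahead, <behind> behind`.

Reachable from 8a73acb: {8a73acb, a2293b5, a41b43f}.
Reachable from c440c8f: {954fecc, a2caed1, a41b43f, c440c8f}.
Only in 8a73acb's history (ahead): {8a73acb, a2293b5} — 2.
Only in c440c8f's history (behind): {954fecc, a2caed1, c440c8f} — 3.

2 ahead, 3 behind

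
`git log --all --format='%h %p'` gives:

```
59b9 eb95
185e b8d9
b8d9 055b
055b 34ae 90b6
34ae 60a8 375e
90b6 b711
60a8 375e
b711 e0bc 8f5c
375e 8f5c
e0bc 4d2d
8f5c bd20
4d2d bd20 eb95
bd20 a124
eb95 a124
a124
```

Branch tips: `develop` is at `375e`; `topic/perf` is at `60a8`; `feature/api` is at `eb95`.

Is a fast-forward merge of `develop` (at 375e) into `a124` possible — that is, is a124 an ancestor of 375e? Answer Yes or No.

Yes

A fast-forward from a124 to 375e is possible iff a124 is an ancestor of 375e.
Ancestors of 375e: {375e, 8f5c, a124, bd20}.
a124 is among them, so fast-forward is possible.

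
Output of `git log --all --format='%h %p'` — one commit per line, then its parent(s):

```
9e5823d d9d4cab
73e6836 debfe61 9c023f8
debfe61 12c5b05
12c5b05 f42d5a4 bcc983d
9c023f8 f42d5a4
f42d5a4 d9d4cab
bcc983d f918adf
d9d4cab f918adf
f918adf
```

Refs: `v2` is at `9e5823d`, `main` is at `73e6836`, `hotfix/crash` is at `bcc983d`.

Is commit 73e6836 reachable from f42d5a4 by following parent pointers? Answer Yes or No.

No

Ancestors of f42d5a4: {d9d4cab, f42d5a4, f918adf}.
73e6836 is not in that set, so it is not an ancestor of f42d5a4.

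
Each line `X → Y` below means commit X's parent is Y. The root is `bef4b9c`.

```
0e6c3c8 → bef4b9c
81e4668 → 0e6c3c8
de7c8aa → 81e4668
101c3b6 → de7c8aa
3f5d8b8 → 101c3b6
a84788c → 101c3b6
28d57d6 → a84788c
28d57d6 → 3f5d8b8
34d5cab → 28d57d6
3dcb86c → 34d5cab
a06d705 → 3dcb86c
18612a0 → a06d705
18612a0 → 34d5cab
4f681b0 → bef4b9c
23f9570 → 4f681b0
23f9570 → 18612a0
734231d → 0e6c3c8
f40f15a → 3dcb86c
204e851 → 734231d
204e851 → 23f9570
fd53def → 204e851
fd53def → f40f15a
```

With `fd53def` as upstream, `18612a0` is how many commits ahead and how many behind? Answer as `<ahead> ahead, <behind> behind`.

0 ahead, 6 behind

Reachable from 18612a0: {0e6c3c8, 101c3b6, 18612a0, 28d57d6, 34d5cab, 3dcb86c, 3f5d8b8, 81e4668, a06d705, a84788c, bef4b9c, de7c8aa}.
Reachable from fd53def: {0e6c3c8, 101c3b6, 18612a0, 204e851, 23f9570, 28d57d6, 34d5cab, 3dcb86c, 3f5d8b8, 4f681b0, 734231d, 81e4668, a06d705, a84788c, bef4b9c, de7c8aa, f40f15a, fd53def}.
Only in 18612a0's history (ahead): {} — 0.
Only in fd53def's history (behind): {204e851, 23f9570, 4f681b0, 734231d, f40f15a, fd53def} — 6.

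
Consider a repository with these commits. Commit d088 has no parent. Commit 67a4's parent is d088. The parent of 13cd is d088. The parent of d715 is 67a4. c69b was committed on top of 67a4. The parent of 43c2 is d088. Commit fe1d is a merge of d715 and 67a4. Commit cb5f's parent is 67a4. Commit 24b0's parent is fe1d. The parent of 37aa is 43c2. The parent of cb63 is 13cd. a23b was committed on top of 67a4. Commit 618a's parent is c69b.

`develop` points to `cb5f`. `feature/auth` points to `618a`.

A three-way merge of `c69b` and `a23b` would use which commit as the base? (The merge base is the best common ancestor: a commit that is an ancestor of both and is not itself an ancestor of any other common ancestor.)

67a4

Ancestors of c69b: {67a4, c69b, d088}.
Ancestors of a23b: {67a4, a23b, d088}.
Common ancestors: {67a4, d088}.
Among these, 67a4 is not an ancestor of any other common ancestor — it is the merge base.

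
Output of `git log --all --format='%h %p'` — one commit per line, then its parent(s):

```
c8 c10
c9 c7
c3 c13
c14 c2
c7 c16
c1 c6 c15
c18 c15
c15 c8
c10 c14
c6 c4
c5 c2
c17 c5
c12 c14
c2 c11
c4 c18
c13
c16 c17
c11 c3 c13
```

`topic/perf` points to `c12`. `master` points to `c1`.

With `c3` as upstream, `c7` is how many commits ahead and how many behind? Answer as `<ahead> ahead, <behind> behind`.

6 ahead, 0 behind

Reachable from c7: {c11, c13, c16, c17, c2, c3, c5, c7}.
Reachable from c3: {c13, c3}.
Only in c7's history (ahead): {c11, c16, c17, c2, c5, c7} — 6.
Only in c3's history (behind): {} — 0.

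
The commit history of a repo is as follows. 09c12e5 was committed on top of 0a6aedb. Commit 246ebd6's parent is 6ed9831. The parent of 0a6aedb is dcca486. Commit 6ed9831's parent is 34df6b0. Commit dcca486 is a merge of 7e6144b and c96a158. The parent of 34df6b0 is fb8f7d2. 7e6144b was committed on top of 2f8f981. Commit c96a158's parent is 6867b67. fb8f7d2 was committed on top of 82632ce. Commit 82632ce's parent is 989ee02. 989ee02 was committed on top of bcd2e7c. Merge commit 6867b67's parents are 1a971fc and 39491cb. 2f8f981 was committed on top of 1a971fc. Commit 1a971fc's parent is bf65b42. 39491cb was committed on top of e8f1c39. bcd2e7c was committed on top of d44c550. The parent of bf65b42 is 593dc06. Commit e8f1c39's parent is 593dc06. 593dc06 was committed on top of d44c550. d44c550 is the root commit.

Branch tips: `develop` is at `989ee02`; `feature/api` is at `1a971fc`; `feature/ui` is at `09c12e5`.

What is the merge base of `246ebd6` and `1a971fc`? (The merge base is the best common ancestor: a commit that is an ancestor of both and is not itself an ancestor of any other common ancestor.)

Ancestors of 246ebd6: {246ebd6, 34df6b0, 6ed9831, 82632ce, 989ee02, bcd2e7c, d44c550, fb8f7d2}.
Ancestors of 1a971fc: {1a971fc, 593dc06, bf65b42, d44c550}.
Common ancestors: {d44c550}.
The only common ancestor is d44c550, so it is the merge base.

d44c550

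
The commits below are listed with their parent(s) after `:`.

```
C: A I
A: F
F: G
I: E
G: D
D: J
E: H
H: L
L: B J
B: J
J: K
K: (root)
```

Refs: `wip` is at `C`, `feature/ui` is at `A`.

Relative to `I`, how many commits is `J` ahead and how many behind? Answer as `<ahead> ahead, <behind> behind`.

0 ahead, 5 behind

Reachable from J: {J, K}.
Reachable from I: {B, E, H, I, J, K, L}.
Only in J's history (ahead): {} — 0.
Only in I's history (behind): {B, E, H, I, L} — 5.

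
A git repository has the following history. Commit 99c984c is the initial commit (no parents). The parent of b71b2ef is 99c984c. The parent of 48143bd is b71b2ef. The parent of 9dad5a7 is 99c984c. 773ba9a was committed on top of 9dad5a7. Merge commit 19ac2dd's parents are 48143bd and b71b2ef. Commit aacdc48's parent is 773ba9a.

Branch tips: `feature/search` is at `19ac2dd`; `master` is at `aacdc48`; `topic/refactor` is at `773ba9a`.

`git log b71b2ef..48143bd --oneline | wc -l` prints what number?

1

Reachable from 48143bd: {48143bd, 99c984c, b71b2ef}.
Reachable from b71b2ef: {99c984c, b71b2ef}.
In 48143bd's history but not b71b2ef's: {48143bd} — 1 commit.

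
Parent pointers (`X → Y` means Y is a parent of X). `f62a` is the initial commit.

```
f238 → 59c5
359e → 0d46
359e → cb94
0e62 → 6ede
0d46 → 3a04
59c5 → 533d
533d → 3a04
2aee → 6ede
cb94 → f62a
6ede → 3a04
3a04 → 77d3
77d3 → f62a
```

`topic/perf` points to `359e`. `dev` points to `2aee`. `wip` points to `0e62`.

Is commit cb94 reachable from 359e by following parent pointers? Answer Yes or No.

Ancestors of 359e (commits reachable by following parents): {0d46, 359e, 3a04, 77d3, cb94, f62a}.
cb94 is in that set, so it is an ancestor of 359e.

Yes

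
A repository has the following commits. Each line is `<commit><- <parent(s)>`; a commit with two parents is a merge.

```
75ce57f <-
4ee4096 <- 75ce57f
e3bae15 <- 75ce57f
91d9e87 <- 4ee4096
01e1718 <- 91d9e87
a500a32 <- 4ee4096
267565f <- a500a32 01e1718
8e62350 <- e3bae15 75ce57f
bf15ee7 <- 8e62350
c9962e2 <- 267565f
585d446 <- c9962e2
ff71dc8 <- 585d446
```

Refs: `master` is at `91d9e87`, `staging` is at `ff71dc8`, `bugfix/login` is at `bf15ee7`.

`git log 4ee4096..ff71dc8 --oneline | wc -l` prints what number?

Reachable from ff71dc8: {01e1718, 267565f, 4ee4096, 585d446, 75ce57f, 91d9e87, a500a32, c9962e2, ff71dc8}.
Reachable from 4ee4096: {4ee4096, 75ce57f}.
In ff71dc8's history but not 4ee4096's: {01e1718, 267565f, 585d446, 91d9e87, a500a32, c9962e2, ff71dc8} — 7 commits.

7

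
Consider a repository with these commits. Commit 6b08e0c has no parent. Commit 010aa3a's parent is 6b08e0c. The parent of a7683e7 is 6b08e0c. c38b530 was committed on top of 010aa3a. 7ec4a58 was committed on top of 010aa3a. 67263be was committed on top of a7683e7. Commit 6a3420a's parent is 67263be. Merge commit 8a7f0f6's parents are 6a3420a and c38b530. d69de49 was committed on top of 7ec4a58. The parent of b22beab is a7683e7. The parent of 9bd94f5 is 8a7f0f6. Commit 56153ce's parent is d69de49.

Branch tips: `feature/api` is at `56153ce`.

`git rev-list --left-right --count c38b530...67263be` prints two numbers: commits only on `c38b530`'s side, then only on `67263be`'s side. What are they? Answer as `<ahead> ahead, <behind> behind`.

2 ahead, 2 behind

Reachable from c38b530: {010aa3a, 6b08e0c, c38b530}.
Reachable from 67263be: {67263be, 6b08e0c, a7683e7}.
Only in c38b530's history (ahead): {010aa3a, c38b530} — 2.
Only in 67263be's history (behind): {67263be, a7683e7} — 2.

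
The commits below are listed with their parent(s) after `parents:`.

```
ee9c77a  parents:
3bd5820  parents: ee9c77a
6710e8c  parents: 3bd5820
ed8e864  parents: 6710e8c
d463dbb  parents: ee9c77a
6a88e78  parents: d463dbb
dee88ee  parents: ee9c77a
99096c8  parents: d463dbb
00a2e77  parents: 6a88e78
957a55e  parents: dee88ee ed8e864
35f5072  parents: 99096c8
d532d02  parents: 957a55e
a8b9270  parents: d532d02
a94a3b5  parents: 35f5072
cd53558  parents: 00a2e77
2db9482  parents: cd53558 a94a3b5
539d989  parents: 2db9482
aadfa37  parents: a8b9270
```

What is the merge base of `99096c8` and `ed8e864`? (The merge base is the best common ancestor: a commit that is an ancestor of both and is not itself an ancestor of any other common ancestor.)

ee9c77a

Ancestors of 99096c8: {99096c8, d463dbb, ee9c77a}.
Ancestors of ed8e864: {3bd5820, 6710e8c, ed8e864, ee9c77a}.
Common ancestors: {ee9c77a}.
The only common ancestor is ee9c77a, so it is the merge base.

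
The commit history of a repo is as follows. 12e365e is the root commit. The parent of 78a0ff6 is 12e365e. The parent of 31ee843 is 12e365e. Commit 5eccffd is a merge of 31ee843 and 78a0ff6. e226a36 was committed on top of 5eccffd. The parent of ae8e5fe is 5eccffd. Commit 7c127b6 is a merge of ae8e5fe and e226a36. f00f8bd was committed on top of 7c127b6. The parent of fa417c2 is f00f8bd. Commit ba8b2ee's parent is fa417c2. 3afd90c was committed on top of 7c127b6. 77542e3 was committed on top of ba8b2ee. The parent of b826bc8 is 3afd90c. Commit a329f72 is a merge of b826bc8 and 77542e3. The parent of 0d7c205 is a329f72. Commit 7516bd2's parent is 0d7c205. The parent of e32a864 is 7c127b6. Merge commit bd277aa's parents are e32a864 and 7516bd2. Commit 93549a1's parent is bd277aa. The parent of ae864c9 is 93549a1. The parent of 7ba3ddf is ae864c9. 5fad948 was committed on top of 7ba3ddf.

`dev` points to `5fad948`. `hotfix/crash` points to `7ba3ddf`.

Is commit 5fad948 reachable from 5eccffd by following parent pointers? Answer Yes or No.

Ancestors of 5eccffd: {12e365e, 31ee843, 5eccffd, 78a0ff6}.
5fad948 is not in that set, so it is not an ancestor of 5eccffd.

No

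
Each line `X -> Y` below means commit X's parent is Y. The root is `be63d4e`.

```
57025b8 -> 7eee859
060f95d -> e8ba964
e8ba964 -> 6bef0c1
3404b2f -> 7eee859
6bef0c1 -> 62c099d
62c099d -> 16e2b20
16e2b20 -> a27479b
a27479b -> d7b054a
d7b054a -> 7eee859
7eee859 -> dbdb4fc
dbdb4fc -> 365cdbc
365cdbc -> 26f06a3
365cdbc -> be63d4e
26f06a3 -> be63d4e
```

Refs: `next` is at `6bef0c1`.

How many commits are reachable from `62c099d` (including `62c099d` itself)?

9

Walking parent pointers from 62c099d: reachable set = {16e2b20, 26f06a3, 365cdbc, 62c099d, 7eee859, a27479b, be63d4e, d7b054a, dbdb4fc}.
That is 9 commits.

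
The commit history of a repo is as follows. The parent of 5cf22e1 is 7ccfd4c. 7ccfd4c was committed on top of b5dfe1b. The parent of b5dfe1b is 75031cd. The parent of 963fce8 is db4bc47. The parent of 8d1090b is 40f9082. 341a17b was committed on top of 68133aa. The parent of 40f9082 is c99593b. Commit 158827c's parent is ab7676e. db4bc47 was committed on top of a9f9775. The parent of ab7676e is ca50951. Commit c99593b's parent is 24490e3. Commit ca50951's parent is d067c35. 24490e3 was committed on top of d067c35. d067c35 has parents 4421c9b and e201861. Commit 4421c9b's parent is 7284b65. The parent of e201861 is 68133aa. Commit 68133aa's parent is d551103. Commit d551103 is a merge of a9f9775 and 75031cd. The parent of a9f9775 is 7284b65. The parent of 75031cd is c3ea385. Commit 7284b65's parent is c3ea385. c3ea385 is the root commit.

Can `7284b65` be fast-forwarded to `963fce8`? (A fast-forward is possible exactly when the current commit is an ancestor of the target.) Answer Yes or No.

Yes

A fast-forward from 7284b65 to 963fce8 is possible iff 7284b65 is an ancestor of 963fce8.
Ancestors of 963fce8: {7284b65, 963fce8, a9f9775, c3ea385, db4bc47}.
7284b65 is among them, so fast-forward is possible.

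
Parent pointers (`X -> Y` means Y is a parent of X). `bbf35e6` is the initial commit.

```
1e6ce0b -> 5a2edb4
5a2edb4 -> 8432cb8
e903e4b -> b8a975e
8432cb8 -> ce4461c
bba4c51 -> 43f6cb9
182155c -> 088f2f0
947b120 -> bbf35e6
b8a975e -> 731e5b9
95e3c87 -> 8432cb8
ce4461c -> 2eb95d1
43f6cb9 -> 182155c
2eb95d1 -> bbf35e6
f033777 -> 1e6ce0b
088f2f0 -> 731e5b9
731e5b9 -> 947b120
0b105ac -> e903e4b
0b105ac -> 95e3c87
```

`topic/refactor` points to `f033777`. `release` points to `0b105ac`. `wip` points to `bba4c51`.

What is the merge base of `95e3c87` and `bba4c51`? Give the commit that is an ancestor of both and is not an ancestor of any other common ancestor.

Ancestors of 95e3c87: {2eb95d1, 8432cb8, 95e3c87, bbf35e6, ce4461c}.
Ancestors of bba4c51: {088f2f0, 182155c, 43f6cb9, 731e5b9, 947b120, bba4c51, bbf35e6}.
Common ancestors: {bbf35e6}.
The only common ancestor is bbf35e6, so it is the merge base.

bbf35e6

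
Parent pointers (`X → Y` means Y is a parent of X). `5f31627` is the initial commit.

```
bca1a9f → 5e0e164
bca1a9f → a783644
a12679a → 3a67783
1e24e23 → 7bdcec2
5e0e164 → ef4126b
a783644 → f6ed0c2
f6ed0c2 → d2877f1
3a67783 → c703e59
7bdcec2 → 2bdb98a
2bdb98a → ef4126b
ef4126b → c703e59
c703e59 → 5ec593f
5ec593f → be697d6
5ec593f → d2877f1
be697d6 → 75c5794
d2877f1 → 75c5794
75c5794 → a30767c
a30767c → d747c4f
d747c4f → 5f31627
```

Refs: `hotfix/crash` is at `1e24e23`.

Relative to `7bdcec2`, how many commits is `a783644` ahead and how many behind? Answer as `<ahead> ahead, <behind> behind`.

2 ahead, 6 behind

Reachable from a783644: {5f31627, 75c5794, a30767c, a783644, d2877f1, d747c4f, f6ed0c2}.
Reachable from 7bdcec2: {2bdb98a, 5ec593f, 5f31627, 75c5794, 7bdcec2, a30767c, be697d6, c703e59, d2877f1, d747c4f, ef4126b}.
Only in a783644's history (ahead): {a783644, f6ed0c2} — 2.
Only in 7bdcec2's history (behind): {2bdb98a, 5ec593f, 7bdcec2, be697d6, c703e59, ef4126b} — 6.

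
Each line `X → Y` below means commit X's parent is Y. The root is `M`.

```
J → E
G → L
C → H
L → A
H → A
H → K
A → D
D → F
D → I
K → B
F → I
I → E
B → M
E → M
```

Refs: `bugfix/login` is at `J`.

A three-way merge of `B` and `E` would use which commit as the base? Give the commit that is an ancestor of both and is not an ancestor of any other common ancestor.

Ancestors of B: {B, M}.
Ancestors of E: {E, M}.
Common ancestors: {M}.
The only common ancestor is M, so it is the merge base.

M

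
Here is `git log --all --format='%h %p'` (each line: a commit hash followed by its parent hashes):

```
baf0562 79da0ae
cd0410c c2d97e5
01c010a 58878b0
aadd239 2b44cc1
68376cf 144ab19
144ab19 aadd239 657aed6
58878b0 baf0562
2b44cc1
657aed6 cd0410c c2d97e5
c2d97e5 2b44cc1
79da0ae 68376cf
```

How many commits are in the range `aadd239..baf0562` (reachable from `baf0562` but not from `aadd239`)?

7

Reachable from baf0562: {144ab19, 2b44cc1, 657aed6, 68376cf, 79da0ae, aadd239, baf0562, c2d97e5, cd0410c}.
Reachable from aadd239: {2b44cc1, aadd239}.
In baf0562's history but not aadd239's: {144ab19, 657aed6, 68376cf, 79da0ae, baf0562, c2d97e5, cd0410c} — 7 commits.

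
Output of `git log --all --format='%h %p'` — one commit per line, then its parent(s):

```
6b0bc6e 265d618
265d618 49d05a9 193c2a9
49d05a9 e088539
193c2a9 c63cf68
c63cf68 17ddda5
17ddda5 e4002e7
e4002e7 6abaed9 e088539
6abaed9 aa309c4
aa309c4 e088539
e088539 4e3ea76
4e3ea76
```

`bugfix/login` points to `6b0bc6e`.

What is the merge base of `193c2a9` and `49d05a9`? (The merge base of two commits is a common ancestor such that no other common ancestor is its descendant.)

Ancestors of 193c2a9: {17ddda5, 193c2a9, 4e3ea76, 6abaed9, aa309c4, c63cf68, e088539, e4002e7}.
Ancestors of 49d05a9: {49d05a9, 4e3ea76, e088539}.
Common ancestors: {4e3ea76, e088539}.
Among these, e088539 is not an ancestor of any other common ancestor — it is the merge base.

e088539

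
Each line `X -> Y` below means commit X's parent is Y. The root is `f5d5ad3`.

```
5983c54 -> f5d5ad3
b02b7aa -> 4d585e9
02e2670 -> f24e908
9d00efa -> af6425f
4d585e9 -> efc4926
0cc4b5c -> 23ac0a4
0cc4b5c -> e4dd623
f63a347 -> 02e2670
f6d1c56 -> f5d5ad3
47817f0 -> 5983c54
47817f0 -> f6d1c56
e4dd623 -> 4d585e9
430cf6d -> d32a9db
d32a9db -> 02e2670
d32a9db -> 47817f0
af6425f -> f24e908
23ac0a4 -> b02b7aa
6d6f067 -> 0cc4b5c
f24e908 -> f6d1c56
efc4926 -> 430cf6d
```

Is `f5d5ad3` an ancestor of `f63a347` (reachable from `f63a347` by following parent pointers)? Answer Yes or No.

Ancestors of f63a347 (commits reachable by following parents): {02e2670, f24e908, f5d5ad3, f63a347, f6d1c56}.
f5d5ad3 is in that set, so it is an ancestor of f63a347.

Yes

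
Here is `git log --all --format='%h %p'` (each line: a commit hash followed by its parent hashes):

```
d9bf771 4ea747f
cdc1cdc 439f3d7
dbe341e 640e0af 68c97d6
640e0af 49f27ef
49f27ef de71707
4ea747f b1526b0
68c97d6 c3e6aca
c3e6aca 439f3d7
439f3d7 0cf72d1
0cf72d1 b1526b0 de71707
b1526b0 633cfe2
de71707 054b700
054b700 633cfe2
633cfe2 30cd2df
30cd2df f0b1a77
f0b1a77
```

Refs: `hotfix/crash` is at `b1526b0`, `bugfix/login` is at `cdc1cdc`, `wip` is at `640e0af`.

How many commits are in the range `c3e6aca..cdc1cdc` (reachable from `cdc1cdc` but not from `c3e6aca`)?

1

Reachable from cdc1cdc: {054b700, 0cf72d1, 30cd2df, 439f3d7, 633cfe2, b1526b0, cdc1cdc, de71707, f0b1a77}.
Reachable from c3e6aca: {054b700, 0cf72d1, 30cd2df, 439f3d7, 633cfe2, b1526b0, c3e6aca, de71707, f0b1a77}.
In cdc1cdc's history but not c3e6aca's: {cdc1cdc} — 1 commit.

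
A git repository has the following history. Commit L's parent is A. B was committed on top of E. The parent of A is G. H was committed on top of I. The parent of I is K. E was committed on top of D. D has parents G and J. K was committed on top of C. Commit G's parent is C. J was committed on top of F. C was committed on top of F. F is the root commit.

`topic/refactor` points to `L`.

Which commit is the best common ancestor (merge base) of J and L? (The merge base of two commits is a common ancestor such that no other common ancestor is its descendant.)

F

Ancestors of J: {F, J}.
Ancestors of L: {A, C, F, G, L}.
Common ancestors: {F}.
The only common ancestor is F, so it is the merge base.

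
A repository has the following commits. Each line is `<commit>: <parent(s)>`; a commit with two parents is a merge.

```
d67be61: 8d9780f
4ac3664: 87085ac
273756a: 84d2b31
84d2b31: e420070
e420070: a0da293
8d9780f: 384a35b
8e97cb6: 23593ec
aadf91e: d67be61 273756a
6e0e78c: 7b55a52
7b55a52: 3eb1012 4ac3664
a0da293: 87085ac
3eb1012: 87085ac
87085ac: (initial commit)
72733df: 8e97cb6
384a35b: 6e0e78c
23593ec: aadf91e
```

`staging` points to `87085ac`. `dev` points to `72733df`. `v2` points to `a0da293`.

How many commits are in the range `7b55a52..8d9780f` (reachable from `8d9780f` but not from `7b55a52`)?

3

Reachable from 8d9780f: {384a35b, 3eb1012, 4ac3664, 6e0e78c, 7b55a52, 87085ac, 8d9780f}.
Reachable from 7b55a52: {3eb1012, 4ac3664, 7b55a52, 87085ac}.
In 8d9780f's history but not 7b55a52's: {384a35b, 6e0e78c, 8d9780f} — 3 commits.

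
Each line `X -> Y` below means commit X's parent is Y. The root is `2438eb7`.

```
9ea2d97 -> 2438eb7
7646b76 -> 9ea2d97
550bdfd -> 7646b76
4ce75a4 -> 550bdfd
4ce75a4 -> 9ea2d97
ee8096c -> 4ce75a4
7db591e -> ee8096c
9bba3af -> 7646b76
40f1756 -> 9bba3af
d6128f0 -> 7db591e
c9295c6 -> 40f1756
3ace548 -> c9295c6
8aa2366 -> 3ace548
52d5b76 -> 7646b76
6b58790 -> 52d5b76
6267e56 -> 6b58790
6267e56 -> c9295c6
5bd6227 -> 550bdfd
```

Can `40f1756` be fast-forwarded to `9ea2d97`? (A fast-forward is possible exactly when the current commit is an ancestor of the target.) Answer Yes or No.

No

A fast-forward from 40f1756 to 9ea2d97 is possible iff 40f1756 is an ancestor of 9ea2d97.
Ancestors of 9ea2d97: {2438eb7, 9ea2d97}.
40f1756 is not among them, so fast-forward is not possible.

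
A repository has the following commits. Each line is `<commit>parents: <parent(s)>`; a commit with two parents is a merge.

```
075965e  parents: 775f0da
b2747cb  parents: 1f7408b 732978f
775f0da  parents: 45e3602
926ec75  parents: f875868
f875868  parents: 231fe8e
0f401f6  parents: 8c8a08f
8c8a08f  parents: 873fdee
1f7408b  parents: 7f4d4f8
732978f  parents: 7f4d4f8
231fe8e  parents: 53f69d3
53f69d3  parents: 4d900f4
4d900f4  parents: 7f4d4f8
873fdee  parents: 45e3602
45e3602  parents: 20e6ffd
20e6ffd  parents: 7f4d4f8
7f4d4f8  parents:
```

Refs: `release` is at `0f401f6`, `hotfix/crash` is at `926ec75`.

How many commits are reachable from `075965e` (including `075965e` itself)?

Walking parent pointers from 075965e: reachable set = {075965e, 20e6ffd, 45e3602, 775f0da, 7f4d4f8}.
That is 5 commits.

5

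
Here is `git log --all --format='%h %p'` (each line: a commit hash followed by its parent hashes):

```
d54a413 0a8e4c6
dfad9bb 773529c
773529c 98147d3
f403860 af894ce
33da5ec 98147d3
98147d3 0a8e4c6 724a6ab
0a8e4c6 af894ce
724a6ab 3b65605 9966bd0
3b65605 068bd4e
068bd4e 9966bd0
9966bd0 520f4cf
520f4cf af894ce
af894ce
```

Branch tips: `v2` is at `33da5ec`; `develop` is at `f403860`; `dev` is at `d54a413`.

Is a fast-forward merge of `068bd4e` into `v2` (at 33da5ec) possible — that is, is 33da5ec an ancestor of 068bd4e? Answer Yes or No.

No

A fast-forward from 33da5ec to 068bd4e is possible iff 33da5ec is an ancestor of 068bd4e.
Ancestors of 068bd4e: {068bd4e, 520f4cf, 9966bd0, af894ce}.
33da5ec is not among them, so fast-forward is not possible.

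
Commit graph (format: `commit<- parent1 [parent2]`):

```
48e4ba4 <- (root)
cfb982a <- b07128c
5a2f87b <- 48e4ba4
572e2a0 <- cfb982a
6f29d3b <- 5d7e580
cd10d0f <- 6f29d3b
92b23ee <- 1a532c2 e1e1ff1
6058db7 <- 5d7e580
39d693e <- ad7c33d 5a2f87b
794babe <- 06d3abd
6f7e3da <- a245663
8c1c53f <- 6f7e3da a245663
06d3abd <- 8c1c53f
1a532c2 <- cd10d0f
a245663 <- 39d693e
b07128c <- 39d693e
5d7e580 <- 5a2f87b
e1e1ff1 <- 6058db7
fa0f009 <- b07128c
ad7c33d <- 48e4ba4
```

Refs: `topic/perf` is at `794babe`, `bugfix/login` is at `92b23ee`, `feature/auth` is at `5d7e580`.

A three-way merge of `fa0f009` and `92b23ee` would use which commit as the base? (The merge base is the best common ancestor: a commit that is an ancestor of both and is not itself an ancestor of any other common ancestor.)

5a2f87b

Ancestors of fa0f009: {39d693e, 48e4ba4, 5a2f87b, ad7c33d, b07128c, fa0f009}.
Ancestors of 92b23ee: {1a532c2, 48e4ba4, 5a2f87b, 5d7e580, 6058db7, 6f29d3b, 92b23ee, cd10d0f, e1e1ff1}.
Common ancestors: {48e4ba4, 5a2f87b}.
Among these, 5a2f87b is not an ancestor of any other common ancestor — it is the merge base.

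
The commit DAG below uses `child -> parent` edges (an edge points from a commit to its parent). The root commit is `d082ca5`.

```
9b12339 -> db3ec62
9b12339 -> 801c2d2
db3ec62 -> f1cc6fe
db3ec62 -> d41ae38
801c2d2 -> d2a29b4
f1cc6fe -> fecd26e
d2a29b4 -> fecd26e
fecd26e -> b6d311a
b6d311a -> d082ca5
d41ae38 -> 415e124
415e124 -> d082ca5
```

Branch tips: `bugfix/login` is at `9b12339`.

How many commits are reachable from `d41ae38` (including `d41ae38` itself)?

3

Walking parent pointers from d41ae38: reachable set = {415e124, d082ca5, d41ae38}.
That is 3 commits.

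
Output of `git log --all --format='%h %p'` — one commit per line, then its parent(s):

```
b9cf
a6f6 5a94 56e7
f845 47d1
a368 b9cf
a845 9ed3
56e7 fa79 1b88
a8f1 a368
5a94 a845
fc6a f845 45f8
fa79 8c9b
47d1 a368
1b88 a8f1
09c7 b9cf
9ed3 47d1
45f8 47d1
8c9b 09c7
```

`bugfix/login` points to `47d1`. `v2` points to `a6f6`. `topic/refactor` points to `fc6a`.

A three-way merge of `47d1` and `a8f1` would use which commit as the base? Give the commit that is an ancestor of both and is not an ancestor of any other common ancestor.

Ancestors of 47d1: {47d1, a368, b9cf}.
Ancestors of a8f1: {a368, a8f1, b9cf}.
Common ancestors: {a368, b9cf}.
Among these, a368 is not an ancestor of any other common ancestor — it is the merge base.

a368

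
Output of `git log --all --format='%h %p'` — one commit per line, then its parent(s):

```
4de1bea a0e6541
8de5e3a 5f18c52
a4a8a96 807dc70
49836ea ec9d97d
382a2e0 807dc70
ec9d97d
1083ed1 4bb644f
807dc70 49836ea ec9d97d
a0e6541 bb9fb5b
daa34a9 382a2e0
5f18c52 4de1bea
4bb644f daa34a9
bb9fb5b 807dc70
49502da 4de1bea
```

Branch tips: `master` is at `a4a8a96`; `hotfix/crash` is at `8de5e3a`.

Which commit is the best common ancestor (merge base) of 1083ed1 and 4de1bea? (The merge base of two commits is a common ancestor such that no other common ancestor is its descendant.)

Ancestors of 1083ed1: {1083ed1, 382a2e0, 49836ea, 4bb644f, 807dc70, daa34a9, ec9d97d}.
Ancestors of 4de1bea: {49836ea, 4de1bea, 807dc70, a0e6541, bb9fb5b, ec9d97d}.
Common ancestors: {49836ea, 807dc70, ec9d97d}.
Among these, 807dc70 is not an ancestor of any other common ancestor — it is the merge base.

807dc70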